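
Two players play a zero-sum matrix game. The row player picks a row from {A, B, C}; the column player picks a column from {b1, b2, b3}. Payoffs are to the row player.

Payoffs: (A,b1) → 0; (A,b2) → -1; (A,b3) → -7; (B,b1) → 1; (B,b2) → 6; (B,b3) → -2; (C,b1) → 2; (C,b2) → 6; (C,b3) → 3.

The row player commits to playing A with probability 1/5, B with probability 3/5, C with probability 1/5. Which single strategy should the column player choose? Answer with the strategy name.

If the column player plays b1, the row player's expected payoff is (1/5)·0 + (3/5)·1 + (1/5)·2 = 1.
If the column player plays b2, the row player's expected payoff is (1/5)·(-1) + (3/5)·6 + (1/5)·6 = 23/5.
If the column player plays b3, the row player's expected payoff is (1/5)·(-7) + (3/5)·(-2) + (1/5)·3 = -2.
The column player minimizes the row player's payoff; the smallest is -2, so the best response is b3.

b3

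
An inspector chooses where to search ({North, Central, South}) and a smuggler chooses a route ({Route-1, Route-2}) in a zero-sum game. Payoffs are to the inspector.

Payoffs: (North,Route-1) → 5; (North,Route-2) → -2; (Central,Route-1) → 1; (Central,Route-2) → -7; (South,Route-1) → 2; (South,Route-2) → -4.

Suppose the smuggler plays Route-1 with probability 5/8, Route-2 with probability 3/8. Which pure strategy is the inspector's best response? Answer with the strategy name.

North

Expected payoff of North: (5/8)·5 + (3/8)·(-2) = 19/8.
Expected payoff of Central: (5/8)·1 + (3/8)·(-7) = -2.
Expected payoff of South: (5/8)·2 + (3/8)·(-4) = -1/4.
The largest is 19/8, so the inspector's best response is North.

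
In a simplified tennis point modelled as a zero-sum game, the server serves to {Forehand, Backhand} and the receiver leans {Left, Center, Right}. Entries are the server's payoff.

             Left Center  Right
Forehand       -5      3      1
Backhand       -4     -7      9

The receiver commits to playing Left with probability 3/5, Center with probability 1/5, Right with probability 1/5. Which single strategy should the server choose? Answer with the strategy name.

Backhand

Expected payoff of Forehand: (3/5)·(-5) + (1/5)·3 + (1/5)·1 = -11/5.
Expected payoff of Backhand: (3/5)·(-4) + (1/5)·(-7) + (1/5)·9 = -2.
The largest is -2, so the server's best response is Backhand.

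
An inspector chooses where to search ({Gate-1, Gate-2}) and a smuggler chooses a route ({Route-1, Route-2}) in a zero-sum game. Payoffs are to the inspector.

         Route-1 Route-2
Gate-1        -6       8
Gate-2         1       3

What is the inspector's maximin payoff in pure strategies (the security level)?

1

Row minima: Gate-1 → -6, Gate-2 → 1.
The best of these is 1.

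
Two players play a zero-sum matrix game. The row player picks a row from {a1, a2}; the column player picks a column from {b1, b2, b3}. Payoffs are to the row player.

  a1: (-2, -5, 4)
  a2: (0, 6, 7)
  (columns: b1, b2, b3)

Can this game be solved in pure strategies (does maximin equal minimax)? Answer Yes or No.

Yes

Row minima: a1 → -5, a2 → 0; maximin = 0.
Column maxima: b1 → 0, b2 → 6, b3 → 7; minimax = 0.
maximin = minimax = 0, so a saddle point exists.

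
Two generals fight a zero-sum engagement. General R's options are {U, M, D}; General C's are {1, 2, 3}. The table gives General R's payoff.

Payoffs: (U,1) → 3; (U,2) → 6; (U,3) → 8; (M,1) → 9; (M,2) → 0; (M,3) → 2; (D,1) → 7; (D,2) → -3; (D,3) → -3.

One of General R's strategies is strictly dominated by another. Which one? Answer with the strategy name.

D

M gives a strictly higher payoff than D against every column: 9 > 7, 0 > -3, 2 > -3.
So D is strictly dominated and General R never plays it.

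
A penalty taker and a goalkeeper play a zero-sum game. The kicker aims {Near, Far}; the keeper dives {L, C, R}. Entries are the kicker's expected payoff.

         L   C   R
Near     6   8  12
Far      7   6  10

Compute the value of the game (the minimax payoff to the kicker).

20/3

Row minima: Near → 6, Far → 6; maximin = 6.
Column maxima: L → 7, C → 8, R → 12; minimax = 7.
6 ≠ 7, so there is no saddle point; optimal play is mixed.
R is strictly dominated by L (it gives the kicker strictly more in every row), so the keeper never plays it.
On the remaining 2×2 (Near, Far vs L, C):
Let the kicker play Near with probability p. Expected payoff against L: 6p + 7(1−p) = −p + 7; against C: 8p + 6(1−p) = 2p + 6.
Setting these equal: −p + 7 = 2p + 6 ⇒ −3p = -1 ⇒ p = 1/3, and the value is (-1)·(1/3) + 7 = 20/3.
For the keeper: with q = P(L), equating Near's and Far's payoffs gives −2q + 8 = q + 6 ⇒ q = 2/3.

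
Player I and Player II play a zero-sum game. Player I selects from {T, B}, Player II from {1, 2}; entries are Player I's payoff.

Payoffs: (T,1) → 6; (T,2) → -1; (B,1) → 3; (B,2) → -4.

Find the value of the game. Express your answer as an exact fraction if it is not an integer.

Row minima: T → -1, B → -4; maximin = -1.
Column maxima: 1 → 6, 2 → -1; minimax = -1.
Since maximin = minimax = -1, there is a saddle point and the value is -1.

-1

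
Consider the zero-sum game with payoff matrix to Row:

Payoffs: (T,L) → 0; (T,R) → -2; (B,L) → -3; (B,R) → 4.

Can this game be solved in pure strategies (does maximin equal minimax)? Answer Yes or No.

No

Row minima: T → -2, B → -3; maximin = -2.
Column maxima: L → 0, R → 4; minimax = 0.
-2 ≠ 0, so no pure-strategy equilibrium exists.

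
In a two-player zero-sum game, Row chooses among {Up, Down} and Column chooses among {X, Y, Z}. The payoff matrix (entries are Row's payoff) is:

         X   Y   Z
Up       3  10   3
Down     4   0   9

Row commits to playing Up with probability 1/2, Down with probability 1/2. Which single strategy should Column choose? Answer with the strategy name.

If Column plays X, Row's expected payoff is (1/2)·3 + (1/2)·4 = 7/2.
If Column plays Y, Row's expected payoff is (1/2)·10 + (1/2)·0 = 5.
If Column plays Z, Row's expected payoff is (1/2)·3 + (1/2)·9 = 6.
Column minimizes Row's payoff; the smallest is 7/2, so the best response is X.

X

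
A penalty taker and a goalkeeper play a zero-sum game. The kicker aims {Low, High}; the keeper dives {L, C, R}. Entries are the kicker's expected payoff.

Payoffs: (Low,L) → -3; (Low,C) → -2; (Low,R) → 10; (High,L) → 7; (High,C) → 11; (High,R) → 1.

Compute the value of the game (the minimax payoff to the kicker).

Row minima: Low → -3, High → 1; maximin = 1.
Column maxima: L → 7, C → 11, R → 10; minimax = 7.
1 ≠ 7, so there is no saddle point; optimal play is mixed.
C is strictly dominated by L (it gives the kicker strictly more in every row), so the keeper never plays it.
On the remaining 2×2 (Low, High vs L, R):
Let the kicker play Low with probability p. Expected payoff against L: (-3)p + 7(1−p) = −10p + 7; against R: 10p + 1(1−p) = 9p + 1.
Setting these equal: −10p + 7 = 9p + 1 ⇒ −19p = -6 ⇒ p = 6/19, and the value is (-10)·(6/19) + 7 = 73/19.
For the keeper: with q = P(L), equating Low's and High's payoffs gives −13q + 10 = 6q + 1 ⇒ q = 9/19.

73/19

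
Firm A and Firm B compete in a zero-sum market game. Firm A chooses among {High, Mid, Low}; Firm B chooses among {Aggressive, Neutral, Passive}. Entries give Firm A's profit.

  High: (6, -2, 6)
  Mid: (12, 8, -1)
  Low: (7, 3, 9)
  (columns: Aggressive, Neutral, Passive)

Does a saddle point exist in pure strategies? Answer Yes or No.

No

Row minima: High → -2, Mid → -1, Low → 3; maximin = 3.
Column maxima: Aggressive → 12, Neutral → 8, Passive → 9; minimax = 8.
3 ≠ 8, so no pure-strategy equilibrium exists.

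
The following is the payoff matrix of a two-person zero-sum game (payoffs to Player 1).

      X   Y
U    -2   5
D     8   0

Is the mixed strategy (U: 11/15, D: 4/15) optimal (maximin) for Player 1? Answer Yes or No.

No

Against X this mix gives (11/15)·(-2) + (4/15)·8 = 2/3.
Against Y this mix gives (11/15)·5 + (4/15)·0 = 11/3.
Player 2 will play X, holding Player 1 to 2/3. Shifting weight toward the row that does better against X would raise this floor (the equalizing mix achieves 8/3 against both X and Y), so the proposed strategy is not optimal.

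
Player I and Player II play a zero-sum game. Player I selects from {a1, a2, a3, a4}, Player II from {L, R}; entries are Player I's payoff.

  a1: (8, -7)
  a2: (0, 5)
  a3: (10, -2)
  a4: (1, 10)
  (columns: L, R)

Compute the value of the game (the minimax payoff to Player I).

Row minima: a1 → -7, a2 → 0, a3 → -2, a4 → 1; maximin = 1.
Column maxima: L → 10, R → 10; minimax = 10.
1 ≠ 10, so there is no saddle point; optimal play is mixed.
a1 is strictly dominated by a3, so Player I never plays it.
a2 is strictly dominated by a4, so Player I never plays it.
On the remaining 2×2 (a3, a4 vs L, R):
Let Player I play a3 with probability p. Expected payoff against L: 10p + 1(1−p) = 9p + 1; against R: (-2)p + 10(1−p) = −12p + 10.
Setting these equal: 9p + 1 = −12p + 10 ⇒ 21p = 9 ⇒ p = 3/7, and the value is (9)·(3/7) + 1 = 34/7.
For Player II: with q = P(L), equating a3's and a4's payoffs gives 12q − 2 = −9q + 10 ⇒ q = 4/7.

34/7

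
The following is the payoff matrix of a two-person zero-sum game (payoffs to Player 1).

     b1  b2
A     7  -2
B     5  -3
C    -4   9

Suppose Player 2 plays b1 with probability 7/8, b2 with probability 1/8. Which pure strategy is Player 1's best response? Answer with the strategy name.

A

Expected payoff of A: (7/8)·7 + (1/8)·(-2) = 47/8.
Expected payoff of B: (7/8)·5 + (1/8)·(-3) = 4.
Expected payoff of C: (7/8)·(-4) + (1/8)·9 = -19/8.
The largest is 47/8, so Player 1's best response is A.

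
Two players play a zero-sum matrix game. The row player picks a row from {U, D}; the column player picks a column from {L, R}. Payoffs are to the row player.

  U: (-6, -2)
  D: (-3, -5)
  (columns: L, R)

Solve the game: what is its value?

Row minima: U → -6, D → -5; maximin = -5.
Column maxima: L → -3, R → -2; minimax = -3.
-5 ≠ -3, so there is no saddle point; optimal play is mixed.
Let the row player play U with probability p. Expected payoff against L: (-6)p + (-3)(1−p) = −3p − 3; against R: (-2)p + (-5)(1−p) = 3p − 5.
Setting these equal: −3p − 3 = 3p − 5 ⇒ −6p = -2 ⇒ p = 1/3, and the value is (-3)·(1/3) − 3 = -4.
For the column player: with q = P(L), equating U's and D's payoffs gives −4q − 2 = 2q − 5 ⇒ q = 1/2.

-4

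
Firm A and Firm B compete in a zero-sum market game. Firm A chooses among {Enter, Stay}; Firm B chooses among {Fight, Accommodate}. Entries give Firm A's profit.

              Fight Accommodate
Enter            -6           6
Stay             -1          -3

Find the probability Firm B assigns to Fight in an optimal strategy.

Row minima: Enter → -6, Stay → -3; maximin = -3.
Column maxima: Fight → -1, Accommodate → 6; minimax = -1.
-3 ≠ -1, so there is no saddle point; optimal play is mixed.
Let Firm A play Enter with probability p. Expected payoff against Fight: (-6)p + (-1)(1−p) = −5p − 1; against Accommodate: 6p + (-3)(1−p) = 9p − 3.
Setting these equal: −5p − 1 = 9p − 3 ⇒ −14p = -2 ⇒ p = 1/7, and the value is (-5)·(1/7) − 1 = -12/7.
For Firm B: with q = P(Fight), equating Enter's and Stay's payoffs gives −12q + 6 = 2q − 3 ⇒ q = 9/14.

9/14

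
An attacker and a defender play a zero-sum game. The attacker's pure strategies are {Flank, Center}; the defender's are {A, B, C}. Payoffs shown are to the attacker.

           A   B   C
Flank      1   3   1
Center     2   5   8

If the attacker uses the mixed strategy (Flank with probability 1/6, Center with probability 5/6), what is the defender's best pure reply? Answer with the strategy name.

A

If the defender plays A, the attacker's expected payoff is (1/6)·1 + (5/6)·2 = 11/6.
If the defender plays B, the attacker's expected payoff is (1/6)·3 + (5/6)·5 = 14/3.
If the defender plays C, the attacker's expected payoff is (1/6)·1 + (5/6)·8 = 41/6.
The defender minimizes the attacker's payoff; the smallest is 11/6, so the best response is A.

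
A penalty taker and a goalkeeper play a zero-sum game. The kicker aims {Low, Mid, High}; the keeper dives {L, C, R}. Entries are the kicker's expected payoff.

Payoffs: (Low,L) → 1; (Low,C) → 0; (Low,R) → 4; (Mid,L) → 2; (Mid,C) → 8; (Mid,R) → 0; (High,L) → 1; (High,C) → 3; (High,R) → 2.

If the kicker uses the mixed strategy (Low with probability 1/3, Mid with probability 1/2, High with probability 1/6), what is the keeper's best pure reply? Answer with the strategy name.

L

If the keeper plays L, the kicker's expected payoff is (1/3)·1 + (1/2)·2 + (1/6)·1 = 3/2.
If the keeper plays C, the kicker's expected payoff is (1/3)·0 + (1/2)·8 + (1/6)·3 = 9/2.
If the keeper plays R, the kicker's expected payoff is (1/3)·4 + (1/2)·0 + (1/6)·2 = 5/3.
The keeper minimizes the kicker's payoff; the smallest is 3/2, so the best response is L.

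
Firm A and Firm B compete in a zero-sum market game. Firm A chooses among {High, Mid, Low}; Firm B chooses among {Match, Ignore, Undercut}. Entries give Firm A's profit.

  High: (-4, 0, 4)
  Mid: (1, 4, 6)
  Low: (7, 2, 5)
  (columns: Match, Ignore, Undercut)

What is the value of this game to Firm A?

Row minima: High → -4, Mid → 1, Low → 2; maximin = 2.
Column maxima: Match → 7, Ignore → 4, Undercut → 6; minimax = 4.
2 ≠ 4, so there is no saddle point; optimal play is mixed.
High is strictly dominated by Mid, so Firm A never plays it.
Undercut is strictly dominated by Ignore (it gives Firm A strictly more in every row), so Firm B never plays it.
On the remaining 2×2 (Mid, Low vs Match, Ignore):
Let Firm A play Mid with probability p. Expected payoff against Match: 1p + 7(1−p) = −6p + 7; against Ignore: 4p + 2(1−p) = 2p + 2.
Setting these equal: −6p + 7 = 2p + 2 ⇒ −8p = -5 ⇒ p = 5/8, and the value is (-6)·(5/8) + 7 = 13/4.
For Firm B: with q = P(Match), equating Mid's and Low's payoffs gives −3q + 4 = 5q + 2 ⇒ q = 1/4.

13/4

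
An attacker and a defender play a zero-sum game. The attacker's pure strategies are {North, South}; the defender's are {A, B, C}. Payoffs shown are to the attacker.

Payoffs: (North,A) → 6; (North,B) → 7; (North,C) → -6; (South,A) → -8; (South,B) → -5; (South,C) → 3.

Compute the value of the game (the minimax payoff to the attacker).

-30/23

Row minima: North → -6, South → -8; maximin = -6.
Column maxima: A → 6, B → 7, C → 3; minimax = 3.
-6 ≠ 3, so there is no saddle point; optimal play is mixed.
B is strictly dominated by A (it gives the attacker strictly more in every row), so the defender never plays it.
On the remaining 2×2 (North, South vs A, C):
Let the attacker play North with probability p. Expected payoff against A: 6p + (-8)(1−p) = 14p − 8; against C: (-6)p + 3(1−p) = −9p + 3.
Setting these equal: 14p − 8 = −9p + 3 ⇒ 23p = 11 ⇒ p = 11/23, and the value is (14)·(11/23) − 8 = -30/23.
For the defender: with q = P(A), equating North's and South's payoffs gives 12q − 6 = −11q + 3 ⇒ q = 9/23.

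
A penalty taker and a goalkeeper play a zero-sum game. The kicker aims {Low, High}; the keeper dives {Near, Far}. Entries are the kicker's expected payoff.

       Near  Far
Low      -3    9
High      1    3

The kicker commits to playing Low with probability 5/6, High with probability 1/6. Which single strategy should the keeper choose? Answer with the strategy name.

If the keeper plays Near, the kicker's expected payoff is (5/6)·(-3) + (1/6)·1 = -7/3.
If the keeper plays Far, the kicker's expected payoff is (5/6)·9 + (1/6)·3 = 8.
The keeper minimizes the kicker's payoff; the smallest is -7/3, so the best response is Near.

Near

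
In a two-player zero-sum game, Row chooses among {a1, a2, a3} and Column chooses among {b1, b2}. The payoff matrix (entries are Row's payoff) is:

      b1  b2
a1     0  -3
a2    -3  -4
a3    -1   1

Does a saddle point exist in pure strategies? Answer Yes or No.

No

Row minima: a1 → -3, a2 → -4, a3 → -1; maximin = -1.
Column maxima: b1 → 0, b2 → 1; minimax = 0.
-1 ≠ 0, so no pure-strategy equilibrium exists.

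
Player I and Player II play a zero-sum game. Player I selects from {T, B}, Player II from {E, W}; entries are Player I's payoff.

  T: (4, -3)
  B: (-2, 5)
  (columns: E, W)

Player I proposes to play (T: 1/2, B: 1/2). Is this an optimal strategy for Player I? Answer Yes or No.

Yes

Against E this mix gives (1/2)·4 + (1/2)·(-2) = 1.
Against W this mix gives (1/2)·(-3) + (1/2)·5 = 1.
All of Player II's active replies (E, W) yield 1, and no column does worse for Player I. The mix makes Player II indifferent and guarantees 1, so it is optimal.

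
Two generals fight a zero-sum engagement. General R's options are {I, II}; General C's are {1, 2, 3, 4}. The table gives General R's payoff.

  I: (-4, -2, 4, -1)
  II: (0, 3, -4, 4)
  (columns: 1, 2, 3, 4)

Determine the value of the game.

Row minima: I → -4, II → -4; maximin = -4.
Column maxima: 1 → 0, 2 → 3, 3 → 4, 4 → 4; minimax = 0.
-4 ≠ 0, so there is no saddle point; optimal play is mixed.
2 is strictly dominated by 1 (it gives General R strictly more in every row), so General C never plays it.
4 is strictly dominated by 1 (it gives General R strictly more in every row), so General C never plays it.
On the remaining 2×2 (I, II vs 1, 3):
Let General R play I with probability p. Expected payoff against 1: (-4)p + 0(1−p) = −4p; against 3: 4p + (-4)(1−p) = 8p − 4.
Setting these equal: −4p = 8p − 4 ⇒ −12p = -4 ⇒ p = 1/3, and the value is (-4)·(1/3) = -4/3.
For General C: with q = P(1), equating I's and II's payoffs gives −8q + 4 = 4q − 4 ⇒ q = 2/3.

-4/3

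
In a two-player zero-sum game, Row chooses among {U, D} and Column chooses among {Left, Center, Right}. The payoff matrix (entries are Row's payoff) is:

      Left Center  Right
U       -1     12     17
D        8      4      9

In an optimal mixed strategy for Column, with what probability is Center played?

9/17

Row minima: U → -1, D → 4; maximin = 4.
Column maxima: Left → 8, Center → 12, Right → 17; minimax = 8.
4 ≠ 8, so there is no saddle point; optimal play is mixed.
Right is strictly dominated by Left (it gives Row strictly more in every row), so Column never plays it.
On the remaining 2×2 (U, D vs Left, Center):
Let Row play U with probability p. Expected payoff against Left: (-1)p + 8(1−p) = −9p + 8; against Center: 12p + 4(1−p) = 8p + 4.
Setting these equal: −9p + 8 = 8p + 4 ⇒ −17p = -4 ⇒ p = 4/17, and the value is (-9)·(4/17) + 8 = 100/17.
For Column: with q = P(Left), equating U's and D's payoffs gives −13q + 12 = 4q + 4 ⇒ q = 8/17.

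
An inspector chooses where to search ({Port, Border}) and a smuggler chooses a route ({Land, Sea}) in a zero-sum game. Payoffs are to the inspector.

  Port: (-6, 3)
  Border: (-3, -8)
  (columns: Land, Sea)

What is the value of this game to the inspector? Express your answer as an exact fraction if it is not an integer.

-57/14

Row minima: Port → -6, Border → -8; maximin = -6.
Column maxima: Land → -3, Sea → 3; minimax = -3.
-6 ≠ -3, so there is no saddle point; optimal play is mixed.
Let the inspector play Port with probability p. Expected payoff against Land: (-6)p + (-3)(1−p) = −3p − 3; against Sea: 3p + (-8)(1−p) = 11p − 8.
Setting these equal: −3p − 3 = 11p − 8 ⇒ −14p = -5 ⇒ p = 5/14, and the value is (-3)·(5/14) − 3 = -57/14.
For the smuggler: with q = P(Land), equating Port's and Border's payoffs gives −9q + 3 = 5q − 8 ⇒ q = 11/14.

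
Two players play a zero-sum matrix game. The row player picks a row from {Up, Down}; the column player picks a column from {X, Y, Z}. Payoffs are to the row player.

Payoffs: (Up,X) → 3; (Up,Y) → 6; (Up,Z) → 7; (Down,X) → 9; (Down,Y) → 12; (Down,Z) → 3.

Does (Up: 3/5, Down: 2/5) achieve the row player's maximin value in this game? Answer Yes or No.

Against X this mix gives (3/5)·3 + (2/5)·9 = 27/5.
Against Y this mix gives (3/5)·6 + (2/5)·12 = 42/5.
Against Z this mix gives (3/5)·7 + (2/5)·3 = 27/5.
All of the column player's active replies (X, Z) yield 27/5, and no column does worse for the row player. The mix makes the column player indifferent and guarantees 27/5, so it is optimal.

Yes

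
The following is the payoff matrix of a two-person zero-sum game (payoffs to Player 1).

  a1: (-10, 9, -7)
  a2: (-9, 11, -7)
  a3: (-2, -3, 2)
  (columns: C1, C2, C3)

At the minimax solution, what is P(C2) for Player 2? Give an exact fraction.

Row minima: a1 → -10, a2 → -9, a3 → -3; maximin = -3.
Column maxima: C1 → -2, C2 → 11, C3 → 2; minimax = -2.
-3 ≠ -2, so there is no saddle point; optimal play is mixed.
C3 is strictly dominated by C1 (it gives Player 1 strictly more in every row), so Player 2 never plays it.
With C3 eliminated, a1 is strictly dominated by a2 (a2 gives Player 1 strictly more in every remaining column), so Player 1 never plays it.
On the remaining 2×2 (a2, a3 vs C1, C2):
Let Player 1 play a2 with probability p. Expected payoff against C1: (-9)p + (-2)(1−p) = −7p − 2; against C2: 11p + (-3)(1−p) = 14p − 3.
Setting these equal: −7p − 2 = 14p − 3 ⇒ −21p = -1 ⇒ p = 1/21, and the value is (-7)·(1/21) − 2 = -7/3.
For Player 2: with q = P(C1), equating a2's and a3's payoffs gives −20q + 11 = q − 3 ⇒ q = 2/3.

1/3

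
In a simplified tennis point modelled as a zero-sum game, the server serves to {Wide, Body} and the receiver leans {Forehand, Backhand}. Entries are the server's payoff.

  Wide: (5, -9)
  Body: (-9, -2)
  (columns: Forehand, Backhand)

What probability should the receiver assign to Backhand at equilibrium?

Row minima: Wide → -9, Body → -9; maximin = -9.
Column maxima: Forehand → 5, Backhand → -2; minimax = -2.
-9 ≠ -2, so there is no saddle point; optimal play is mixed.
Let the server play Wide with probability p. Expected payoff against Forehand: 5p + (-9)(1−p) = 14p − 9; against Backhand: (-9)p + (-2)(1−p) = −7p − 2.
Setting these equal: 14p − 9 = −7p − 2 ⇒ 21p = 7 ⇒ p = 1/3, and the value is (14)·(1/3) − 9 = -13/3.
For the receiver: with q = P(Forehand), equating Wide's and Body's payoffs gives 14q − 9 = −7q − 2 ⇒ q = 1/3.

2/3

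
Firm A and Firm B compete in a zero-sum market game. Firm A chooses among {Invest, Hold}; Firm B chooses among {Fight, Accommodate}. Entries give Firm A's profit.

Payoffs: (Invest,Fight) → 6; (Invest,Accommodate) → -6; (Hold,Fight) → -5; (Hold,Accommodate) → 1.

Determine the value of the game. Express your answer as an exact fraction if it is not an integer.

-4/3

Row minima: Invest → -6, Hold → -5; maximin = -5.
Column maxima: Fight → 6, Accommodate → 1; minimax = 1.
-5 ≠ 1, so there is no saddle point; optimal play is mixed.
Let Firm A play Invest with probability p. Expected payoff against Fight: 6p + (-5)(1−p) = 11p − 5; against Accommodate: (-6)p + 1(1−p) = −7p + 1.
Setting these equal: 11p − 5 = −7p + 1 ⇒ 18p = 6 ⇒ p = 1/3, and the value is (11)·(1/3) − 5 = -4/3.
For Firm B: with q = P(Fight), equating Invest's and Hold's payoffs gives 12q − 6 = −6q + 1 ⇒ q = 7/18.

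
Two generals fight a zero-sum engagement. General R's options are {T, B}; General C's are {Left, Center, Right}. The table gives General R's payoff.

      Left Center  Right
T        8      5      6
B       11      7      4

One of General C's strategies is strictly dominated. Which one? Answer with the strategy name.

Center holds General R's payoff strictly below Left in every row: 5 < 8, 7 < 11.
So Left is strictly dominated for General C.

Left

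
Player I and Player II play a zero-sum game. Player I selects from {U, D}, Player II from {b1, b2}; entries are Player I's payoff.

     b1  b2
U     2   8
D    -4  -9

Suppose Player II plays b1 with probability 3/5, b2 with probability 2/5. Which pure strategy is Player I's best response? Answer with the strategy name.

U

Expected payoff of U: (3/5)·2 + (2/5)·8 = 22/5.
Expected payoff of D: (3/5)·(-4) + (2/5)·(-9) = -6.
The largest is 22/5, so Player I's best response is U.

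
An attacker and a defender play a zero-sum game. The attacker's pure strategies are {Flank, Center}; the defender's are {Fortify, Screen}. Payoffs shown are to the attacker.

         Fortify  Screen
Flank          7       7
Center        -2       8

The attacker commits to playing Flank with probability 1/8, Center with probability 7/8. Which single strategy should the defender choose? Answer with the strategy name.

Fortify

If the defender plays Fortify, the attacker's expected payoff is (1/8)·7 + (7/8)·(-2) = -7/8.
If the defender plays Screen, the attacker's expected payoff is (1/8)·7 + (7/8)·8 = 63/8.
The defender minimizes the attacker's payoff; the smallest is -7/8, so the best response is Fortify.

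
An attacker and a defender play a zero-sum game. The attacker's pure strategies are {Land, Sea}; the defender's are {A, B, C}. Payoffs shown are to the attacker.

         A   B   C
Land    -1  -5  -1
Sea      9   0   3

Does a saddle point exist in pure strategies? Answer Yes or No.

Row minima: Land → -5, Sea → 0; maximin = 0.
Column maxima: A → 9, B → 0, C → 3; minimax = 0.
maximin = minimax = 0, so a saddle point exists.

Yes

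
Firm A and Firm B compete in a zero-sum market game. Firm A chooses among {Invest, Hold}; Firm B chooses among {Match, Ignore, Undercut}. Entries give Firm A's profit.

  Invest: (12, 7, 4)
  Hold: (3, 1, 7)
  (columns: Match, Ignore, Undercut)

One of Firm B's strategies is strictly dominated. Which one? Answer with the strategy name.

Ignore holds Firm A's payoff strictly below Match in every row: 7 < 12, 1 < 3.
So Match is strictly dominated for Firm B.

Match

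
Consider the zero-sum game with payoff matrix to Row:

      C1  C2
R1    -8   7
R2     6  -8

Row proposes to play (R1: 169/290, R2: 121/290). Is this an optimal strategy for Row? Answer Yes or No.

Against C1 this mix gives (169/290)·(-8) + (121/290)·6 = -313/145.
Against C2 this mix gives (169/290)·7 + (121/290)·(-8) = 43/58.
Column will play C1, holding Row to -313/145. Shifting weight toward the row that does better against C1 would raise this floor (the equalizing mix achieves -22/29 against both C1 and C2), so the proposed strategy is not optimal.

No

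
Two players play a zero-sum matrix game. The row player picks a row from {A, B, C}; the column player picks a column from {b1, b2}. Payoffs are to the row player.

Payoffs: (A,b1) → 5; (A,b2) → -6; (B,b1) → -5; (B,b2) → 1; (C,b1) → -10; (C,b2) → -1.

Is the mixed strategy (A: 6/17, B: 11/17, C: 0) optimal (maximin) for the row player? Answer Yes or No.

Yes

Against b1 this mix gives (6/17)·5 + (11/17)·(-5) = -25/17.
Against b2 this mix gives (6/17)·(-6) + (11/17)·1 = -25/17.
All of the column player's active replies (b1, b2) yield -25/17, and no column does worse for the row player. The mix makes the column player indifferent and guarantees -25/17, so it is optimal.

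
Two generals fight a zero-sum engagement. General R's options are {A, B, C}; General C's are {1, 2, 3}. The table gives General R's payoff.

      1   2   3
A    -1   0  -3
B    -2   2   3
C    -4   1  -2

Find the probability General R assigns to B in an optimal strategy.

2/7

Row minima: A → -3, B → -2, C → -4; maximin = -2.
Column maxima: 1 → -1, 2 → 2, 3 → 3; minimax = -1.
-2 ≠ -1, so there is no saddle point; optimal play is mixed.
C is strictly dominated by B, so General R never plays it.
2 is strictly dominated by 1 (it gives General R strictly more in every row), so General C never plays it.
On the remaining 2×2 (A, B vs 1, 3):
Let General R play A with probability p. Expected payoff against 1: (-1)p + (-2)(1−p) = p − 2; against 3: (-3)p + 3(1−p) = −6p + 3.
Setting these equal: p − 2 = −6p + 3 ⇒ 7p = 5 ⇒ p = 5/7, and the value is (1)·(5/7) − 2 = -9/7.
For General C: with q = P(1), equating A's and B's payoffs gives 2q − 3 = −5q + 3 ⇒ q = 6/7.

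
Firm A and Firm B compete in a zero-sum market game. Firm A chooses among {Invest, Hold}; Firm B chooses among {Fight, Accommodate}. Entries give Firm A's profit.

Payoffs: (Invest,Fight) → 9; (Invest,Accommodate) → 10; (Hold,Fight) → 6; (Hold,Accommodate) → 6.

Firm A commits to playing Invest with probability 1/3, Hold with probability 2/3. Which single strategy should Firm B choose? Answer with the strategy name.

Fight

If Firm B plays Fight, Firm A's expected payoff is (1/3)·9 + (2/3)·6 = 7.
If Firm B plays Accommodate, Firm A's expected payoff is (1/3)·10 + (2/3)·6 = 22/3.
Firm B minimizes Firm A's payoff; the smallest is 7, so the best response is Fight.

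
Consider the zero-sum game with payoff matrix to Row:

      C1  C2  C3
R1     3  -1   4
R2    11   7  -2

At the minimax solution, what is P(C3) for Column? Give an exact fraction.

4/7

Row minima: R1 → -1, R2 → -2; maximin = -1.
Column maxima: C1 → 11, C2 → 7, C3 → 4; minimax = 4.
-1 ≠ 4, so there is no saddle point; optimal play is mixed.
C1 is strictly dominated by C2 (it gives Row strictly more in every row), so Column never plays it.
On the remaining 2×2 (R1, R2 vs C2, C3):
Let Row play R1 with probability p. Expected payoff against C2: (-1)p + 7(1−p) = −8p + 7; against C3: 4p + (-2)(1−p) = 6p − 2.
Setting these equal: −8p + 7 = 6p − 2 ⇒ −14p = -9 ⇒ p = 9/14, and the value is (-8)·(9/14) + 7 = 13/7.
For Column: with q = P(C2), equating R1's and R2's payoffs gives −5q + 4 = 9q − 2 ⇒ q = 3/7.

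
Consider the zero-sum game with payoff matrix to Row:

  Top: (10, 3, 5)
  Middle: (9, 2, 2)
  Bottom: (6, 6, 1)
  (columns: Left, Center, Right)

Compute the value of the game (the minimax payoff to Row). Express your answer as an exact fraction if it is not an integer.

27/7

Row minima: Top → 3, Middle → 2, Bottom → 1; maximin = 3.
Column maxima: Left → 10, Center → 6, Right → 5; minimax = 5.
3 ≠ 5, so there is no saddle point; optimal play is mixed.
Middle is strictly dominated by Top, so Row never plays it.
Left is strictly dominated by Right (it gives Row strictly more in every row), so Column never plays it.
On the remaining 2×2 (Top, Bottom vs Center, Right):
Let Row play Top with probability p. Expected payoff against Center: 3p + 6(1−p) = −3p + 6; against Right: 5p + 1(1−p) = 4p + 1.
Setting these equal: −3p + 6 = 4p + 1 ⇒ −7p = -5 ⇒ p = 5/7, and the value is (-3)·(5/7) + 6 = 27/7.
For Column: with q = P(Center), equating Top's and Bottom's payoffs gives −2q + 5 = 5q + 1 ⇒ q = 4/7.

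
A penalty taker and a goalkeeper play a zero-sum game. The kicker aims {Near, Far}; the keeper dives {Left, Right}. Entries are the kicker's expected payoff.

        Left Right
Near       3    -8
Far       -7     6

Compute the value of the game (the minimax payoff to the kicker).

-19/12

Row minima: Near → -8, Far → -7; maximin = -7.
Column maxima: Left → 3, Right → 6; minimax = 3.
-7 ≠ 3, so there is no saddle point; optimal play is mixed.
Let the kicker play Near with probability p. Expected payoff against Left: 3p + (-7)(1−p) = 10p − 7; against Right: (-8)p + 6(1−p) = −14p + 6.
Setting these equal: 10p − 7 = −14p + 6 ⇒ 24p = 13 ⇒ p = 13/24, and the value is (10)·(13/24) − 7 = -19/12.
For the keeper: with q = P(Left), equating Near's and Far's payoffs gives 11q − 8 = −13q + 6 ⇒ q = 7/12.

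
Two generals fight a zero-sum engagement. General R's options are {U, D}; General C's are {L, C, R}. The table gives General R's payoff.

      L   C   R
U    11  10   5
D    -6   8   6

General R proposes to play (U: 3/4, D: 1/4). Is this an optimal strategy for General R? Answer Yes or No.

Against L this mix gives (3/4)·11 + (1/4)·(-6) = 27/4.
Against C this mix gives (3/4)·10 + (1/4)·8 = 19/2.
Against R this mix gives (3/4)·5 + (1/4)·6 = 21/4.
General C will play R, holding General R to 21/4. Shifting weight toward the row that does better against R would raise this floor (the equalizing mix achieves 16/3 against both R and L), so the proposed strategy is not optimal.

No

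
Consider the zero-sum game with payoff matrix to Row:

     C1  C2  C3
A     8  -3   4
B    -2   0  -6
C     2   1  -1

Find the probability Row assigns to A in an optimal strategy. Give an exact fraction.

Row minima: A → -3, B → -6, C → -1; maximin = -1.
Column maxima: C1 → 8, C2 → 1, C3 → 4; minimax = 1.
-1 ≠ 1, so there is no saddle point; optimal play is mixed.
B is strictly dominated by C, so Row never plays it.
With B eliminated, C1 is strictly dominated by C2 (it gives Row strictly more in every remaining row), so Column never plays it.
On the remaining 2×2 (A, C vs C2, C3):
Let Row play A with probability p. Expected payoff against C2: (-3)p + 1(1−p) = −4p + 1; against C3: 4p + (-1)(1−p) = 5p − 1.
Setting these equal: −4p + 1 = 5p − 1 ⇒ −9p = -2 ⇒ p = 2/9, and the value is (-4)·(2/9) + 1 = 1/9.
For Column: with q = P(C2), equating A's and C's payoffs gives −7q + 4 = 2q − 1 ⇒ q = 5/9.

2/9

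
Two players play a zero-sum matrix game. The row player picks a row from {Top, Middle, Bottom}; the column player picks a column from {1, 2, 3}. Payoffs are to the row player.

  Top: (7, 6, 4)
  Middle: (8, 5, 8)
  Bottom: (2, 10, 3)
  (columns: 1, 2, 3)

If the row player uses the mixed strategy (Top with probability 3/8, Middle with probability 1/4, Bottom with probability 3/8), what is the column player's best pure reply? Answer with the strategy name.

3

If the column player plays 1, the row player's expected payoff is (3/8)·7 + (1/4)·8 + (3/8)·2 = 43/8.
If the column player plays 2, the row player's expected payoff is (3/8)·6 + (1/4)·5 + (3/8)·10 = 29/4.
If the column player plays 3, the row player's expected payoff is (3/8)·4 + (1/4)·8 + (3/8)·3 = 37/8.
The column player minimizes the row player's payoff; the smallest is 37/8, so the best response is 3.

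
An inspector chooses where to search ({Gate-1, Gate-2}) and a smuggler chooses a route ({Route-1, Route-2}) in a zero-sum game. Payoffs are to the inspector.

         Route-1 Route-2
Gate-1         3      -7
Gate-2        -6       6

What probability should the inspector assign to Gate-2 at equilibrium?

Row minima: Gate-1 → -7, Gate-2 → -6; maximin = -6.
Column maxima: Route-1 → 3, Route-2 → 6; minimax = 3.
-6 ≠ 3, so there is no saddle point; optimal play is mixed.
Let the inspector play Gate-1 with probability p. Expected payoff against Route-1: 3p + (-6)(1−p) = 9p − 6; against Route-2: (-7)p + 6(1−p) = −13p + 6.
Setting these equal: 9p − 6 = −13p + 6 ⇒ 22p = 12 ⇒ p = 6/11, and the value is (9)·(6/11) − 6 = -12/11.
For the smuggler: with q = P(Route-1), equating Gate-1's and Gate-2's payoffs gives 10q − 7 = −12q + 6 ⇒ q = 13/22.

5/11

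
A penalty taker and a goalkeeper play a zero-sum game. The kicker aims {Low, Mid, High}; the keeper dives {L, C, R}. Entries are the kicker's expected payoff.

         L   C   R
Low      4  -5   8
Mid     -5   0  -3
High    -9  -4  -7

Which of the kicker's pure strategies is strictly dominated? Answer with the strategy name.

High

Mid gives a strictly higher payoff than High against every column: -5 > -9, 0 > -4, -3 > -7.
So High is strictly dominated and the kicker never plays it.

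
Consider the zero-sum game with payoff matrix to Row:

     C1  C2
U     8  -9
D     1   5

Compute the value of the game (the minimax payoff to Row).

7/3

Row minima: U → -9, D → 1; maximin = 1.
Column maxima: C1 → 8, C2 → 5; minimax = 5.
1 ≠ 5, so there is no saddle point; optimal play is mixed.
Let Row play U with probability p. Expected payoff against C1: 8p + 1(1−p) = 7p + 1; against C2: (-9)p + 5(1−p) = −14p + 5.
Setting these equal: 7p + 1 = −14p + 5 ⇒ 21p = 4 ⇒ p = 4/21, and the value is (7)·(4/21) + 1 = 7/3.
For Column: with q = P(C1), equating U's and D's payoffs gives 17q − 9 = −4q + 5 ⇒ q = 2/3.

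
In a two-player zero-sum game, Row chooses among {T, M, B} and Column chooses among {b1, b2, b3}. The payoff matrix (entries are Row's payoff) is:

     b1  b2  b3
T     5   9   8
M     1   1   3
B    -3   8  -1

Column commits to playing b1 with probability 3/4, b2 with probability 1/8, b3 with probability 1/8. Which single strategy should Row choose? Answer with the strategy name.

Expected payoff of T: (3/4)·5 + (1/8)·9 + (1/8)·8 = 47/8.
Expected payoff of M: (3/4)·1 + (1/8)·1 + (1/8)·3 = 5/4.
Expected payoff of B: (3/4)·(-3) + (1/8)·8 + (1/8)·(-1) = -11/8.
The largest is 47/8, so Row's best response is T.

T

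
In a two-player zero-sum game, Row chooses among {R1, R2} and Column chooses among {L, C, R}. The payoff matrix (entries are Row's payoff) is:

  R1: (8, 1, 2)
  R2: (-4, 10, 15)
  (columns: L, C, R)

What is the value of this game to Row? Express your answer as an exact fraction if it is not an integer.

Row minima: R1 → 1, R2 → -4; maximin = 1.
Column maxima: L → 8, C → 10, R → 15; minimax = 8.
1 ≠ 8, so there is no saddle point; optimal play is mixed.
R is strictly dominated by C (it gives Row strictly more in every row), so Column never plays it.
On the remaining 2×2 (R1, R2 vs L, C):
Let Row play R1 with probability p. Expected payoff against L: 8p + (-4)(1−p) = 12p − 4; against C: 1p + 10(1−p) = −9p + 10.
Setting these equal: 12p − 4 = −9p + 10 ⇒ 21p = 14 ⇒ p = 2/3, and the value is (12)·(2/3) − 4 = 4.
For Column: with q = P(L), equating R1's and R2's payoffs gives 7q + 1 = −14q + 10 ⇒ q = 3/7.

4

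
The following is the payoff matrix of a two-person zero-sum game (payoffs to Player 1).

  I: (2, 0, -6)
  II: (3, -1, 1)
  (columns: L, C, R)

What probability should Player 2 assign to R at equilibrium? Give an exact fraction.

Row minima: I → -6, II → -1; maximin = -1.
Column maxima: L → 3, C → 0, R → 1; minimax = 0.
-1 ≠ 0, so there is no saddle point; optimal play is mixed.
L is strictly dominated by C (it gives Player 1 strictly more in every row), so Player 2 never plays it.
On the remaining 2×2 (I, II vs C, R):
Let Player 1 play I with probability p. Expected payoff against C: 0p + (-1)(1−p) = p − 1; against R: (-6)p + 1(1−p) = −7p + 1.
Setting these equal: p − 1 = −7p + 1 ⇒ 8p = 2 ⇒ p = 1/4, and the value is (1)·(1/4) − 1 = -3/4.
For Player 2: with q = P(C), equating I's and II's payoffs gives 6q − 6 = −2q + 1 ⇒ q = 7/8.

1/8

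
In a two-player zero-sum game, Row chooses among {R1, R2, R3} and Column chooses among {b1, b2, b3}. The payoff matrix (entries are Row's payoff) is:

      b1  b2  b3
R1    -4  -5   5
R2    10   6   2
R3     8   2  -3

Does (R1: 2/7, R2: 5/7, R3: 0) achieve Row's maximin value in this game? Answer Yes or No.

Yes

Against b1 this mix gives (2/7)·(-4) + (5/7)·10 = 6.
Against b2 this mix gives (2/7)·(-5) + (5/7)·6 = 20/7.
Against b3 this mix gives (2/7)·5 + (5/7)·2 = 20/7.
All of Column's active replies (b2, b3) yield 20/7, and no column does worse for Row. The mix makes Column indifferent and guarantees 20/7, so it is optimal.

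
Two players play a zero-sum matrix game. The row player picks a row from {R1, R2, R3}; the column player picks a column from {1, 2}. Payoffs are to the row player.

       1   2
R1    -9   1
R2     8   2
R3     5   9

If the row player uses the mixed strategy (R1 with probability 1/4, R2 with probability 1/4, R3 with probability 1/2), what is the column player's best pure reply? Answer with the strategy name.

If the column player plays 1, the row player's expected payoff is (1/4)·(-9) + (1/4)·8 + (1/2)·5 = 9/4.
If the column player plays 2, the row player's expected payoff is (1/4)·1 + (1/4)·2 + (1/2)·9 = 21/4.
The column player minimizes the row player's payoff; the smallest is 9/4, so the best response is 1.

1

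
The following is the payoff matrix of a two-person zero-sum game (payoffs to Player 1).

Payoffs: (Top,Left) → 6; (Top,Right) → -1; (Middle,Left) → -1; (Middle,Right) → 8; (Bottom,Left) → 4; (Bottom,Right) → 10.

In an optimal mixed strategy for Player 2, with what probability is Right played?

Row minima: Top → -1, Middle → -1, Bottom → 4; maximin = 4.
Column maxima: Left → 6, Right → 10; minimax = 6.
4 ≠ 6, so there is no saddle point; optimal play is mixed.
Middle is strictly dominated by Bottom, so Player 1 never plays it.
On the remaining 2×2 (Top, Bottom vs Left, Right):
Let Player 1 play Top with probability p. Expected payoff against Left: 6p + 4(1−p) = 2p + 4; against Right: (-1)p + 10(1−p) = −11p + 10.
Setting these equal: 2p + 4 = −11p + 10 ⇒ 13p = 6 ⇒ p = 6/13, and the value is (2)·(6/13) + 4 = 64/13.
For Player 2: with q = P(Left), equating Top's and Bottom's payoffs gives 7q − 1 = −6q + 10 ⇒ q = 11/13.

2/13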